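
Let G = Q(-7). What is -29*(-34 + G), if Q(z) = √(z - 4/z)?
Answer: 986 - 87*I*√35/7 ≈ 986.0 - 73.528*I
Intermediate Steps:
G = 3*I*√35/7 (G = √(-7 - 4/(-7)) = √(-7 - 4*(-⅐)) = √(-7 + 4/7) = √(-45/7) = 3*I*√35/7 ≈ 2.5355*I)
-29*(-34 + G) = -29*(-34 + 3*I*√35/7) = 986 - 87*I*√35/7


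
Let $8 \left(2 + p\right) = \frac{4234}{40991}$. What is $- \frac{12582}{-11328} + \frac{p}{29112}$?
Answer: $\frac{39097800163}{35203234764} \approx 1.1106$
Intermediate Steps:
$p = - \frac{325811}{163964}$ ($p = -2 + \frac{4234 \cdot \frac{1}{40991}}{8} = -2 + \frac{1}{8} \cdot \frac{4234}{40991} = -2 + \frac{2117}{163964} = - \frac{325811}{163964} \approx -1.9871$)
$- \frac{12582}{-11328} + \frac{p}{29112} = - \frac{12582}{-11328} - \frac{325811}{163964 \cdot 29112} = \left(-12582\right) \left(- \frac{1}{11328}\right) - \frac{325811}{4773319968} = \frac{2097}{1888} - \frac{325811}{4773319968} = \frac{39097800163}{35203234764}$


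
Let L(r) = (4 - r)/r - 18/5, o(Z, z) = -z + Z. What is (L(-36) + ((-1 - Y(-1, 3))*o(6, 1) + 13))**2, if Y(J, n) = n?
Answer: 277729/2025 ≈ 137.15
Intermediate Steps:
o(Z, z) = Z - z
L(r) = -18/5 + (4 - r)/r (L(r) = (4 - r)/r - 18*1/5 = (4 - r)/r - 18/5 = -18/5 + (4 - r)/r)
(L(-36) + ((-1 - Y(-1, 3))*o(6, 1) + 13))**2 = ((-23/5 + 4/(-36)) + ((-1 - 1*3)*(6 - 1*1) + 13))**2 = ((-23/5 + 4*(-1/36)) + ((-1 - 3)*(6 - 1) + 13))**2 = ((-23/5 - 1/9) + (-4*5 + 13))**2 = (-212/45 + (-20 + 13))**2 = (-212/45 - 7)**2 = (-527/45)**2 = 277729/2025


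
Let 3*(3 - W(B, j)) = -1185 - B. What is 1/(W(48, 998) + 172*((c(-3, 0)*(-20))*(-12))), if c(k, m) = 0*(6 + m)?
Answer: 1/414 ≈ 0.0024155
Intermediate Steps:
W(B, j) = 398 + B/3 (W(B, j) = 3 - (-1185 - B)/3 = 3 + (395 + B/3) = 398 + B/3)
c(k, m) = 0
1/(W(48, 998) + 172*((c(-3, 0)*(-20))*(-12))) = 1/((398 + (⅓)*48) + 172*((0*(-20))*(-12))) = 1/((398 + 16) + 172*(0*(-12))) = 1/(414 + 172*0) = 1/(414 + 0) = 1/414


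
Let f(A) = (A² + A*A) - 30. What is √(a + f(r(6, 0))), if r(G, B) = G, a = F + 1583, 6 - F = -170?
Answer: √1801 ≈ 42.438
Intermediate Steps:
F = 176 (F = 6 - 1*(-170) = 6 + 170 = 176)
a = 1759 (a = 176 + 1583 = 1759)
f(A) = -30 + 2*A² (f(A) = (A² + A²) - 30 = 2*A² - 30 = -30 + 2*A²)
√(a + f(r(6, 0))) = √(1759 + (-30 + 2*6²)) = √(1759 + (-30 + 2*36)) = √(1759 + (-30 + 72)) = √(1759 + 42) = √1801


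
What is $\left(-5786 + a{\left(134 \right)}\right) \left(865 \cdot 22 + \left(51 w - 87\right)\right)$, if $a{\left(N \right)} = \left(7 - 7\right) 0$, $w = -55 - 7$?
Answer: $-91308866$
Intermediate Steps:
$w = -62$ ($w = -55 - 7 = -62$)
$a{\left(N \right)} = 0$ ($a{\left(N \right)} = 0 \cdot 0 = 0$)
$\left(-5786 + a{\left(134 \right)}\right) \left(865 \cdot 22 + \left(51 w - 87\right)\right) = \left(-5786 + 0\right) \left(865 \cdot 22 + \left(51 \left(-62\right) - 87\right)\right) = - 5786 \left(19030 - 3249\right) = \left(-5786\right) 15781 = -91308866$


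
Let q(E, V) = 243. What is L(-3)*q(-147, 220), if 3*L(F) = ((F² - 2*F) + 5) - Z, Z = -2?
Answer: 1782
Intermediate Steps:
L(F) = 7/3 - 2*F/3 + F²/3 (L(F) = (((F² - 2*F) + 5) - 1*(-2))/3 = ((5 + F² - 2*F) + 2)/3 = (7 + F² - 2*F)/3 = 7/3 - 2*F/3 + F²/3)
L(-3)*q(-147, 220) = (7/3 - ⅔*(-3) + (⅓)*(-3)²)*243 = (7/3 + 2 + (⅓)*9)*243 = (7/3 + 2 + 3)*243 = (22/3)*243 = 1782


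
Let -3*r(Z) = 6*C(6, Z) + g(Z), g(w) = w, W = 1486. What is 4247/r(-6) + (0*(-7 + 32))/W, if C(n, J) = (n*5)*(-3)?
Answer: 4247/182 ≈ 23.335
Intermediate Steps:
C(n, J) = -15*n (C(n, J) = (5*n)*(-3) = -15*n)
r(Z) = 180 - Z/3 (r(Z) = -(6*(-15*6) + Z)/3 = -(6*(-90) + Z)/3 = -(-540 + Z)/3 = 180 - Z/3)
4247/r(-6) + (0*(-7 + 32))/W = 4247/(180 - ⅓*(-6)) + (0*(-7 + 32))/1486 = 4247/(180 + 2) + (0*25)*(1/1486) = 4247/182 + 0*(1/1486) = 4247*(1/182) + 0 = 4247/182 + 0 = 4247/182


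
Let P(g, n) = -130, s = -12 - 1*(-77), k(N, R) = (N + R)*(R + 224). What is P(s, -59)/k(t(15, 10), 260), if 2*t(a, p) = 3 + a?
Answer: -65/65098 ≈ -0.00099850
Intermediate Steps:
t(a, p) = 3/2 + a/2 (t(a, p) = (3 + a)/2 = 3/2 + a/2)
k(N, R) = (224 + R)*(N + R) (k(N, R) = (N + R)*(224 + R) = (224 + R)*(N + R))
s = 65 (s = -12 + 77 = 65)
P(s, -59)/k(t(15, 10), 260) = -130/(260² + 224*(3/2 + (½)*15) + 224*260 + (3/2 + (½)*15)*260) = -130/(67600 + 224*(3/2 + 15/2) + 58240 + (3/2 + 15/2)*260) = -130/(67600 + 224*9 + 58240 + 9*260) = -130/(67600 + 2016 + 58240 + 2340) = -130/130196 = -130*1/130196 = -65/65098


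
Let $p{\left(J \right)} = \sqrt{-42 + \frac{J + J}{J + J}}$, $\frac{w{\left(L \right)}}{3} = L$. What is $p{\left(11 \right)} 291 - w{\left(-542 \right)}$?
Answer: $1626 + 291 i \sqrt{41} \approx 1626.0 + 1863.3 i$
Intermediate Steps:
$w{\left(L \right)} = 3 L$
$p{\left(J \right)} = i \sqrt{41}$ ($p{\left(J \right)} = \sqrt{-42 + \frac{2 J}{2 J}} = \sqrt{-42 + 2 J \frac{1}{2 J}} = \sqrt{-42 + 1} = \sqrt{-41} = i \sqrt{41}$)
$p{\left(11 \right)} 291 - w{\left(-542 \right)} = i \sqrt{41} \cdot 291 - 3 \left(-542\right) = 291 i \sqrt{41} - -1626 = 291 i \sqrt{41} + 1626 = 1626 + 291 i \sqrt{41}$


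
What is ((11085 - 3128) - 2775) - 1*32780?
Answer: -27598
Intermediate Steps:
((11085 - 3128) - 2775) - 1*32780 = (7957 - 2775) - 32780 = 5182 - 32780 = -27598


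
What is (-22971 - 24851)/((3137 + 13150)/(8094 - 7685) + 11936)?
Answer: -19559198/4898111 ≈ -3.9932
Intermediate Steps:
(-22971 - 24851)/((3137 + 13150)/(8094 - 7685) + 11936) = -47822/(16287/409 + 11936) = -47822/4898111/409 = -47822*409/4898111 = -19559198/4898111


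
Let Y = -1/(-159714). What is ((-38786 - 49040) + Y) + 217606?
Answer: 20727682921/159714 ≈ 1.2978e+5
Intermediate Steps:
Y = 1/159714 (Y = -1*(-1/159714) = 1/159714 ≈ 6.2612e-6)
((-38786 - 49040) + Y) + 217606 = ((-38786 - 49040) + 1/159714) + 217606 = (-87826 + 1/159714) + 217606 = -14027041763/159714 + 217606 = 20727682921/159714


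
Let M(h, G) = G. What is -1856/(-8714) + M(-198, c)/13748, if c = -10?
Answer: 6357287/29950018 ≈ 0.21226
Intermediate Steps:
-1856/(-8714) + M(-198, c)/13748 = -1856/(-8714) - 10/13748 = -1856*(-1/8714) - 10*1/13748 = 928/4357 - 5/6874 = 6357287/29950018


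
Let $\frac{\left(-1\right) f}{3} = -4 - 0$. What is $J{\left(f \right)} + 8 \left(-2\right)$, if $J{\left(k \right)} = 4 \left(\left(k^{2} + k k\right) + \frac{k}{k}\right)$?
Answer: $1140$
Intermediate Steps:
$f = 12$ ($f = - 3 \left(-4 - 0\right) = - 3 \left(-4 + 0\right) = \left(-3\right) \left(-4\right) = 12$)
$J{\left(k \right)} = 4 + 8 k^{2}$ ($J{\left(k \right)} = 4 \left(\left(k^{2} + k^{2}\right) + 1\right) = 4 \left(2 k^{2} + 1\right) = 4 \left(1 + 2 k^{2}\right) = 4 + 8 k^{2}$)
$J{\left(f \right)} + 8 \left(-2\right) = \left(4 + 8 \cdot 12^{2}\right) + 8 \left(-2\right) = \left(4 + 8 \cdot 144\right) - 16 = \left(4 + 1152\right) - 16 = 1156 - 16 = 1140$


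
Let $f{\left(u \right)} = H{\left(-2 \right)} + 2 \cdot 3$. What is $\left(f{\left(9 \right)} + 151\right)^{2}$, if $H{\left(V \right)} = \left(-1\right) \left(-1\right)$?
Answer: $24964$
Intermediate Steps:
$H{\left(V \right)} = 1$
$f{\left(u \right)} = 7$ ($f{\left(u \right)} = 1 + 2 \cdot 3 = 1 + 6 = 7$)
$\left(f{\left(9 \right)} + 151\right)^{2} = \left(7 + 151\right)^{2} = 158^{2} = 24964$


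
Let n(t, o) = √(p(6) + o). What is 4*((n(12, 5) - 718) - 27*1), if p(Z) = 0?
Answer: -2980 + 4*√5 ≈ -2971.1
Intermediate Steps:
n(t, o) = √o (n(t, o) = √(0 + o) = √o)
4*((n(12, 5) - 718) - 27*1) = 4*((√5 - 718) - 27*1) = 4*((-718 + √5) - 27) = 4*(-745 + √5) = -2980 + 4*√5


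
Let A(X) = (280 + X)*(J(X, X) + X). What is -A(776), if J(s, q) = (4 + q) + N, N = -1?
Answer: -1642080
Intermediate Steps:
J(s, q) = 3 + q (J(s, q) = (4 + q) - 1 = 3 + q)
A(X) = (3 + 2*X)*(280 + X) (A(X) = (280 + X)*((3 + X) + X) = (280 + X)*(3 + 2*X) = (3 + 2*X)*(280 + X))
-A(776) = -(840 + 2*776**2 + 563*776) = -(840 + 2*602176 + 436888) = -(840 + 1204352 + 436888) = -1*1642080 = -1642080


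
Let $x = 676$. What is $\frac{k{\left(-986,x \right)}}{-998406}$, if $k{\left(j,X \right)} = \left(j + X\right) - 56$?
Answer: $\frac{61}{166401} \approx 0.00036658$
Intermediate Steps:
$k{\left(j,X \right)} = -56 + X + j$ ($k{\left(j,X \right)} = \left(X + j\right) - 56 = -56 + X + j$)
$\frac{k{\left(-986,x \right)}}{-998406} = \frac{-56 + 676 - 986}{-998406} = \left(-366\right) \left(- \frac{1}{998406}\right) = \frac{61}{166401}$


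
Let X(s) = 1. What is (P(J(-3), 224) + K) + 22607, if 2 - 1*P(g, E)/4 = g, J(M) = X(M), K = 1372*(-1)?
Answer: 21239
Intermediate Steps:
K = -1372
J(M) = 1
P(g, E) = 8 - 4*g
(P(J(-3), 224) + K) + 22607 = ((8 - 4*1) - 1372) + 22607 = ((8 - 4) - 1372) + 22607 = (4 - 1372) + 22607 = -1368 + 22607 = 21239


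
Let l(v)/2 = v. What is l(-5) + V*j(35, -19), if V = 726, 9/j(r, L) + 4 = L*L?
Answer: 988/119 ≈ 8.3025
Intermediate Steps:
l(v) = 2*v
j(r, L) = 9/(-4 + L²) (j(r, L) = 9/(-4 + L*L) = 9/(-4 + L²))
l(-5) + V*j(35, -19) = 2*(-5) + 726*(9/(-4 + (-19)²)) = -10 + 726*(9/(-4 + 361)) = -10 + 726*(9/357) = -10 + 726*(9*(1/357)) = -10 + 726*(3/119) = -10 + 2178/119 = 988/119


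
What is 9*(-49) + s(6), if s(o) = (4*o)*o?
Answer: -297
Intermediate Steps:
s(o) = 4*o²
9*(-49) + s(6) = 9*(-49) + 4*6² = -441 + 4*36 = -441 + 144 = -297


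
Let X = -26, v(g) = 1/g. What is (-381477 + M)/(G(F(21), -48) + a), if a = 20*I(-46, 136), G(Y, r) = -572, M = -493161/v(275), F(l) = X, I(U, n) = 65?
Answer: -17000094/91 ≈ -1.8681e+5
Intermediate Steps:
F(l) = -26
M = -135619275 (M = -493161/(1/275) = -493161/1/275 = -493161*275 = -135619275)
a = 1300 (a = 20*65 = 1300)
(-381477 + M)/(G(F(21), -48) + a) = (-381477 - 135619275)/(-572 + 1300) = -136000752/728 = -136000752*1/728 = -17000094/91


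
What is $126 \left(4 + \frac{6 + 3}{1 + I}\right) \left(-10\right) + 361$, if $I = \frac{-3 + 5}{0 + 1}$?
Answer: $-8459$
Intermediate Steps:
$I = 2$ ($I = \frac{2}{1} = 2 \cdot 1 = 2$)
$126 \left(4 + \frac{6 + 3}{1 + I}\right) \left(-10\right) + 361 = 126 \left(4 + \frac{6 + 3}{1 + 2}\right) \left(-10\right) + 361 = 126 \left(4 + \frac{9}{3}\right) \left(-10\right) + 361 = 126 \left(4 + 9 \cdot \frac{1}{3}\right) \left(-10\right) + 361 = 126 \left(4 + 3\right) \left(-10\right) + 361 = 126 \cdot 7 \left(-10\right) + 361 = 126 \left(-70\right) + 361 = -8820 + 361 = -8459$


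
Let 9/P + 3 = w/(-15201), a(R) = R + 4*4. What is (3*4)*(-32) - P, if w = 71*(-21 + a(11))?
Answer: -5846109/15343 ≈ -381.03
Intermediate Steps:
a(R) = 16 + R (a(R) = R + 16 = 16 + R)
w = 426 (w = 71*(-21 + (16 + 11)) = 71*(-21 + 27) = 71*6 = 426)
P = -45603/15343 (P = 9/(-3 + 426/(-15201)) = 9/(-3 + 426*(-1/15201)) = 9/(-3 - 142/5067) = 9/(-15343/5067) = 9*(-5067/15343) = -45603/15343 ≈ -2.9722)
(3*4)*(-32) - P = (3*4)*(-32) - 1*(-45603/15343) = 12*(-32) + 45603/15343 = -384 + 45603/15343 = -5846109/15343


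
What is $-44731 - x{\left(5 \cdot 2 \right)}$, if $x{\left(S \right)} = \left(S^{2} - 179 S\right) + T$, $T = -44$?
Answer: $-42997$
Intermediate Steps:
$x{\left(S \right)} = -44 + S^{2} - 179 S$ ($x{\left(S \right)} = \left(S^{2} - 179 S\right) - 44 = -44 + S^{2} - 179 S$)
$-44731 - x{\left(5 \cdot 2 \right)} = -44731 - \left(-44 + \left(5 \cdot 2\right)^{2} - 179 \cdot 5 \cdot 2\right) = -44731 - \left(-44 + 10^{2} - 1790\right) = -44731 - \left(-44 + 100 - 1790\right) = -44731 - -1734 = -44731 + 1734 = -42997$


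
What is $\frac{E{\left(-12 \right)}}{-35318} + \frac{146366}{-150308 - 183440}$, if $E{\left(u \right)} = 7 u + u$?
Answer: $- \frac{1284328645}{2946827966} \approx -0.43583$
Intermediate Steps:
$E{\left(u \right)} = 8 u$
$\frac{E{\left(-12 \right)}}{-35318} + \frac{146366}{-150308 - 183440} = \frac{8 \left(-12\right)}{-35318} + \frac{146366}{-150308 - 183440} = \left(-96\right) \left(- \frac{1}{35318}\right) + \frac{146366}{-150308 - 183440} = \frac{48}{17659} + \frac{146366}{-333748} = \frac{48}{17659} + 146366 \left(- \frac{1}{333748}\right) = \frac{48}{17659} - \frac{73183}{166874} = - \frac{1284328645}{2946827966}$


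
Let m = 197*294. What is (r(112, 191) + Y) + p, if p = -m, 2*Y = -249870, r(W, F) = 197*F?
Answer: -145226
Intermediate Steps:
m = 57918
Y = -124935 (Y = (1/2)*(-249870) = -124935)
p = -57918 (p = -1*57918 = -57918)
(r(112, 191) + Y) + p = (197*191 - 124935) - 57918 = (37627 - 124935) - 57918 = -87308 - 57918 = -145226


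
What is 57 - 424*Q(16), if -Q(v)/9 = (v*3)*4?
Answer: 732729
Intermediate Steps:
Q(v) = -108*v (Q(v) = -9*v*3*4 = -9*3*v*4 = -108*v)
57 - 424*Q(16) = 57 - (-45792)*16 = 57 - 424*(-1728) = 57 + 732672 = 732729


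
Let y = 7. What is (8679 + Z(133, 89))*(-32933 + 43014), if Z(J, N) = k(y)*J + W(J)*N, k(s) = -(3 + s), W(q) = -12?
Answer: 63318761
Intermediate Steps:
k(s) = -3 - s
Z(J, N) = -12*N - 10*J (Z(J, N) = (-3 - 1*7)*J - 12*N = (-3 - 7)*J - 12*N = -10*J - 12*N = -12*N - 10*J)
(8679 + Z(133, 89))*(-32933 + 43014) = (8679 + (-12*89 - 10*133))*(-32933 + 43014) = (8679 + (-1068 - 1330))*10081 = (8679 - 2398)*10081 = 6281*10081 = 63318761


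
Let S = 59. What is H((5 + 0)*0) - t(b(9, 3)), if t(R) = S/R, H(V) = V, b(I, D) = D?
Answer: -59/3 ≈ -19.667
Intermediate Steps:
t(R) = 59/R
H((5 + 0)*0) - t(b(9, 3)) = (5 + 0)*0 - 59/3 = 5*0 - 59/3 = 0 - 1*59/3 = 0 - 59/3 = -59/3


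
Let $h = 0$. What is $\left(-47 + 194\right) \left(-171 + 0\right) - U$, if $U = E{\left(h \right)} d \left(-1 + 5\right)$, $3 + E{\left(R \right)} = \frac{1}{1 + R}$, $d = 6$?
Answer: $-25089$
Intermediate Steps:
$E{\left(R \right)} = -3 + \frac{1}{1 + R}$
$U = -48$ ($U = \frac{-2 - 0}{1 + 0} \cdot 6 \left(-1 + 5\right) = \frac{-2 + 0}{1} \cdot 6 \cdot 4 = 1 \left(-2\right) 24 = \left(-2\right) 24 = -48$)
$\left(-47 + 194\right) \left(-171 + 0\right) - U = \left(-47 + 194\right) \left(-171 + 0\right) - -48 = 147 \left(-171\right) + 48 = -25137 + 48 = -25089$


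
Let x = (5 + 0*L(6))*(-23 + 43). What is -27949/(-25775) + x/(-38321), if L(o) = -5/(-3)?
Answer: 1068456129/987723775 ≈ 1.0817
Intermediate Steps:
L(o) = 5/3 (L(o) = -5*(-⅓) = 5/3)
x = 100 (x = (5 + 0*(5/3))*(-23 + 43) = (5 + 0)*20 = 5*20 = 100)
-27949/(-25775) + x/(-38321) = -27949/(-25775) + 100/(-38321) = -27949*(-1/25775) + 100*(-1/38321) = 27949/25775 - 100/38321 = 1068456129/987723775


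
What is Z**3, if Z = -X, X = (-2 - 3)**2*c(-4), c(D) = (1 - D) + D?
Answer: -15625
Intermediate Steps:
c(D) = 1
X = 25 (X = (-2 - 3)**2*1 = (-5)**2*1 = 25*1 = 25)
Z = -25 (Z = -1*25 = -25)
Z**3 = (-25)**3 = -15625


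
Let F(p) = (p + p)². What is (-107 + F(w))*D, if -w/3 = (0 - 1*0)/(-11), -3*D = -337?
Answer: -36059/3 ≈ -12020.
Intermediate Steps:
D = 337/3 (D = -⅓*(-337) = 337/3 ≈ 112.33)
w = 0 (w = -3*(0 - 1*0)/(-11) = -3*(0 + 0)*(-1)/11 = -0*(-1)/11 = -3*0 = 0)
F(p) = 4*p² (F(p) = (2*p)² = 4*p²)
(-107 + F(w))*D = (-107 + 4*0²)*(337/3) = (-107 + 4*0)*(337/3) = (-107 + 0)*(337/3) = -107*337/3 = -36059/3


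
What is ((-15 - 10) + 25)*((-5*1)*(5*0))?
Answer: 0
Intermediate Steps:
((-15 - 10) + 25)*((-5*1)*(5*0)) = (-25 + 25)*(-5*0) = 0*0 = 0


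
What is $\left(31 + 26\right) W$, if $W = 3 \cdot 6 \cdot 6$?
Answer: $6156$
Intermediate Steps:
$W = 108$ ($W = 18 \cdot 6 = 108$)
$\left(31 + 26\right) W = \left(31 + 26\right) 108 = 57 \cdot 108 = 6156$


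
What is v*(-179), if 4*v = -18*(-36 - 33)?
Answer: -111159/2 ≈ -55580.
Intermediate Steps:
v = 621/2 (v = (-18*(-36 - 33))/4 = (-18*(-69))/4 = (¼)*1242 = 621/2 ≈ 310.50)
v*(-179) = (621/2)*(-179) = -111159/2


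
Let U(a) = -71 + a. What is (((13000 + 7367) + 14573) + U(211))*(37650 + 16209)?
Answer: 1889373720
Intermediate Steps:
(((13000 + 7367) + 14573) + U(211))*(37650 + 16209) = (((13000 + 7367) + 14573) + (-71 + 211))*(37650 + 16209) = ((20367 + 14573) + 140)*53859 = (34940 + 140)*53859 = 35080*53859 = 1889373720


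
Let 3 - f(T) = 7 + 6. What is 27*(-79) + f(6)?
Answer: -2143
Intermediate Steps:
f(T) = -10 (f(T) = 3 - (7 + 6) = 3 - 1*13 = 3 - 13 = -10)
27*(-79) + f(6) = 27*(-79) - 10 = -2133 - 10 = -2143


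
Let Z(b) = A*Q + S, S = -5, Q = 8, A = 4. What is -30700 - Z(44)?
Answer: -30727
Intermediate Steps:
Z(b) = 27 (Z(b) = 4*8 - 5 = 32 - 5 = 27)
-30700 - Z(44) = -30700 - 1*27 = -30700 - 27 = -30727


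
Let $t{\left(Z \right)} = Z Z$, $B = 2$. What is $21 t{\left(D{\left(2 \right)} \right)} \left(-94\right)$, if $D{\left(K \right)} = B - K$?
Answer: $0$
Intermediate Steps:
$D{\left(K \right)} = 2 - K$
$t{\left(Z \right)} = Z^{2}$
$21 t{\left(D{\left(2 \right)} \right)} \left(-94\right) = 21 \left(2 - 2\right)^{2} \left(-94\right) = 21 \cdot 0^{2} \left(-94\right) = 21 \cdot 0 \left(-94\right) = 0 \left(-94\right) = 0$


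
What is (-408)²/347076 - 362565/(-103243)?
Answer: 567554971/142195109 ≈ 3.9914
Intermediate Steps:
(-408)²/347076 - 362565/(-103243) = 166464*(1/347076) - 362565*(-1/103243) = 4624/9641 + 51795/14749 = 567554971/142195109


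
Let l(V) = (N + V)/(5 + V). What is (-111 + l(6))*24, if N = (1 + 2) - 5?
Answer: -29208/11 ≈ -2655.3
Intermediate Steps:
N = -2 (N = 3 - 5 = -2)
l(V) = (-2 + V)/(5 + V)
(-111 + l(6))*24 = (-111 + (-2 + 6)/(5 + 6))*24 = (-111 + 4/11)*24 = -1217/11*24 = -29208/11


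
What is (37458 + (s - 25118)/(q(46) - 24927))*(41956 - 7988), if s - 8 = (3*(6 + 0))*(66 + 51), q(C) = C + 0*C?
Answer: 31658702571936/24881 ≈ 1.2724e+9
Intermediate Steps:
q(C) = C (q(C) = C + 0 = C)
s = 2114 (s = 8 + (3*(6 + 0))*(66 + 51) = 8 + (3*6)*117 = 8 + 18*117 = 8 + 2106 = 2114)
(37458 + (s - 25118)/(q(46) - 24927))*(41956 - 7988) = (37458 + (2114 - 25118)/(46 - 24927))*(41956 - 7988) = (37458 - 23004/(-24881))*33968 = (37458 - 23004*(-1/24881))*33968 = (37458 + 23004/24881)*33968 = (932015502/24881)*33968 = 31658702571936/24881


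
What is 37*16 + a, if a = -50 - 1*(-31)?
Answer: 573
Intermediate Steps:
a = -19 (a = -50 + 31 = -19)
37*16 + a = 37*16 - 19 = 592 - 19 = 573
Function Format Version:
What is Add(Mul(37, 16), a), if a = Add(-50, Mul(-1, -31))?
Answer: 573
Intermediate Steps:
a = -19 (a = Add(-50, 31) = -19)
Add(Mul(37, 16), a) = Add(Mul(37, 16), -19) = Add(592, -19) = 573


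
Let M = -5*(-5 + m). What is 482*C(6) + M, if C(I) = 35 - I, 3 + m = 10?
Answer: 13968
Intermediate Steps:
m = 7 (m = -3 + 10 = 7)
M = -10 (M = -5*(-5 + 7) = -5*2 = -10)
482*C(6) + M = 482*(35 - 1*6) - 10 = 482*(35 - 6) - 10 = 482*29 - 10 = 13978 - 10 = 13968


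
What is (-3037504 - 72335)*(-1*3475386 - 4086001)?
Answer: 23514696186693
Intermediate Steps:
(-3037504 - 72335)*(-1*3475386 - 4086001) = -3109839*(-3475386 - 4086001) = -3109839*(-7561387) = 23514696186693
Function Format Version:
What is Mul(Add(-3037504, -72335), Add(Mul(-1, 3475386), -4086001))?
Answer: 23514696186693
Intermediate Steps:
Mul(Add(-3037504, -72335), Add(Mul(-1, 3475386), -4086001)) = Mul(-3109839, Add(-3475386, -4086001)) = Mul(-3109839, -7561387) = 23514696186693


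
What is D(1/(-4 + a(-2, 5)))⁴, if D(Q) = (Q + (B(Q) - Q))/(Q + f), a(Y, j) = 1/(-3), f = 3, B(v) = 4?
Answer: 28561/6561 ≈ 4.3531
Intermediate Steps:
a(Y, j) = -⅓
D(Q) = 4/(3 + Q) (D(Q) = (Q + (4 - Q))/(Q + 3) = 4/(3 + Q))
D(1/(-4 + a(-2, 5)))⁴ = (4/(3 + 1/(-4 - ⅓)))⁴ = (4/(3 + 1/(-13/3)))⁴ = (4/(3 - 3/13))⁴ = (4/(36/13))⁴ = (4*(13/36))⁴ = (13/9)⁴ = 28561/6561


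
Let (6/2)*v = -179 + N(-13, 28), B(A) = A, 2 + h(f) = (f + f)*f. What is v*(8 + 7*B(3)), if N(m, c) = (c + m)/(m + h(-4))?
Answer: -87812/51 ≈ -1721.8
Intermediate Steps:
h(f) = -2 + 2*f² (h(f) = -2 + (f + f)*f = -2 + (2*f)*f = -2 + 2*f²)
N(m, c) = (c + m)/(30 + m) (N(m, c) = (c + m)/(m + (-2 + 2*(-4)²)) = (c + m)/(m + (-2 + 2*16)) = (c + m)/(m + (-2 + 32)) = (c + m)/(m + 30) = (c + m)/(30 + m))
v = -3028/51 (v = (-179 + (28 - 13)/(30 - 13))/3 = (-179 + 15/17)/3 = (⅓)*(-3028/17) = -3028/51 ≈ -59.373)
v*(8 + 7*B(3)) = -3028*(8 + 7*3)/51 = -3028*(8 + 21)/51 = -3028/51*29 = -87812/51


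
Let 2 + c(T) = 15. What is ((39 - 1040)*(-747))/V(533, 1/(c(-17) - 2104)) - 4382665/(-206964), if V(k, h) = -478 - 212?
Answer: -25288778543/23800860 ≈ -1062.5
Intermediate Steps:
c(T) = 13 (c(T) = -2 + 15 = 13)
V(k, h) = -690
((39 - 1040)*(-747))/V(533, 1/(c(-17) - 2104)) - 4382665/(-206964) = ((39 - 1040)*(-747))/(-690) - 4382665/(-206964) = -1001*(-747)*(-1/690) - 4382665*(-1/206964) = 747747*(-1/690) + 4382665/206964 = -249249/230 + 4382665/206964 = -25288778543/23800860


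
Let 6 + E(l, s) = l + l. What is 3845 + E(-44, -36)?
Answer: 3751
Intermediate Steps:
E(l, s) = -6 + 2*l (E(l, s) = -6 + (l + l) = -6 + 2*l)
3845 + E(-44, -36) = 3845 + (-6 + 2*(-44)) = 3845 + (-6 - 88) = 3845 - 94 = 3751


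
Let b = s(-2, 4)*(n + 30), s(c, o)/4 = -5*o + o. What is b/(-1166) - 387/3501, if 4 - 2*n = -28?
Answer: 547539/226787 ≈ 2.4143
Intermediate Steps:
n = 16 (n = 2 - ½*(-28) = 2 + 14 = 16)
s(c, o) = -16*o (s(c, o) = 4*(-5*o + o) = 4*(-4*o) = -16*o)
b = -2944 (b = (-16*4)*(16 + 30) = -64*46 = -2944)
b/(-1166) - 387/3501 = -2944/(-1166) - 387/3501 = -2944*(-1/1166) - 387*1/3501 = 1472/583 - 43/389 = 547539/226787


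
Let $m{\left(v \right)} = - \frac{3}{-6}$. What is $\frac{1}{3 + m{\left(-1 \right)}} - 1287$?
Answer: $- \frac{9007}{7} \approx -1286.7$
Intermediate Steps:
$m{\left(v \right)} = \frac{1}{2}$ ($m{\left(v \right)} = \left(-3\right) \left(- \frac{1}{6}\right) = \frac{1}{2}$)
$\frac{1}{3 + m{\left(-1 \right)}} - 1287 = \frac{1}{3 + \frac{1}{2}} - 1287 = \frac{1}{\frac{7}{2}} - 1287 = \frac{2}{7} - 1287 = - \frac{9007}{7}$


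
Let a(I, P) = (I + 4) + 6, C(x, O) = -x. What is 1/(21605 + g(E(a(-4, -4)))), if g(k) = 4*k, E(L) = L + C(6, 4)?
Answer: 1/21605 ≈ 4.6286e-5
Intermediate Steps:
a(I, P) = 10 + I (a(I, P) = (4 + I) + 6 = 10 + I)
E(L) = -6 + L (E(L) = L - 1*6 = L - 6 = -6 + L)
1/(21605 + g(E(a(-4, -4)))) = 1/(21605 + 4*(-6 + (10 - 4))) = 1/(21605 + 4*(-6 + 6)) = 1/(21605 + 4*0) = 1/(21605 + 0) = 1/21605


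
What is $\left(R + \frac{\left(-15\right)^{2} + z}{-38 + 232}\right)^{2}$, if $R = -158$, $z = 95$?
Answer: $\frac{230007556}{9409} \approx 24445.0$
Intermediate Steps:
$\left(R + \frac{\left(-15\right)^{2} + z}{-38 + 232}\right)^{2} = \left(-158 + \frac{\left(-15\right)^{2} + 95}{-38 + 232}\right)^{2} = \left(-158 + \frac{225 + 95}{194}\right)^{2} = \left(-158 + 320 \cdot \frac{1}{194}\right)^{2} = \left(-158 + \frac{160}{97}\right)^{2} = \left(- \frac{15166}{97}\right)^{2} = \frac{230007556}{9409}$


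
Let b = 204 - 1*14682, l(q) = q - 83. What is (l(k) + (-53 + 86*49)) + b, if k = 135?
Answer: -10265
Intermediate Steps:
l(q) = -83 + q
b = -14478 (b = 204 - 14682 = -14478)
(l(k) + (-53 + 86*49)) + b = ((-83 + 135) + (-53 + 86*49)) - 14478 = (52 + (-53 + 4214)) - 14478 = (52 + 4161) - 14478 = 4213 - 14478 = -10265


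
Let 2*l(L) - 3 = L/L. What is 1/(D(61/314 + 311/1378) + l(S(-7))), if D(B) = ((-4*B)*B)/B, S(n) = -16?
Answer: 108173/34634 ≈ 3.1233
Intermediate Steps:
l(L) = 2 (l(L) = 3/2 + (L/L)/2 = 3/2 + (½)*1 = 3/2 + ½ = 2)
D(B) = -4*B (D(B) = (-4*B²)/B = -4*B)
1/(D(61/314 + 311/1378) + l(S(-7))) = 1/(-4*(61/314 + 311/1378) + 2) = 1/(-4*45428/108173 + 2) = 1/(-181712/108173 + 2) = 1/(34634/108173) = 108173/34634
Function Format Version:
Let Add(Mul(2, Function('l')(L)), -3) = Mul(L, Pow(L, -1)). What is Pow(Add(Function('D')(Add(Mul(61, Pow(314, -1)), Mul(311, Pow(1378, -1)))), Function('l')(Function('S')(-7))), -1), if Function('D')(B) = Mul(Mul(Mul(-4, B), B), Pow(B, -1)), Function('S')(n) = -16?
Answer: Rational(108173, 34634) ≈ 3.1233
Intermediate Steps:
Function('l')(L) = 2 (Function('l')(L) = Add(Rational(3, 2), Mul(Rational(1, 2), Mul(L, Pow(L, -1)))) = Add(Rational(3, 2), Mul(Rational(1, 2), 1)) = Add(Rational(3, 2), Rational(1, 2)) = 2)
Function('D')(B) = Mul(-4, B) (Function('D')(B) = Mul(Mul(-4, Pow(B, 2)), Pow(B, -1)) = Mul(-4, B))
Pow(Add(Function('D')(Add(Mul(61, Pow(314, -1)), Mul(311, Pow(1378, -1)))), Function('l')(Function('S')(-7))), -1) = Pow(Add(Mul(-4, Add(Mul(61, Pow(314, -1)), Mul(311, Pow(1378, -1)))), 2), -1) = Pow(Add(Mul(-4, Add(Mul(61, Rational(1, 314)), Mul(311, Rational(1, 1378)))), 2), -1) = Pow(Add(Mul(-4, Add(Rational(61, 314), Rational(311, 1378))), 2), -1) = Pow(Add(Mul(-4, Rational(45428, 108173)), 2), -1) = Pow(Add(Rational(-181712, 108173), 2), -1) = Pow(Rational(34634, 108173), -1) = Rational(108173, 34634)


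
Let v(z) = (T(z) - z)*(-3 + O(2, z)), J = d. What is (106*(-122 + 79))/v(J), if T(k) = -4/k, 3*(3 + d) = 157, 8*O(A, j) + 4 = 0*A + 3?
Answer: -4047504/137125 ≈ -29.517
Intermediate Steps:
O(A, j) = -⅛ (O(A, j) = -½ + (0*A + 3)/8 = -½ + (0 + 3)/8 = -½ + (⅛)*3 = -½ + 3/8 = -⅛)
d = 148/3 (d = -3 + (⅓)*157 = -3 + 157/3 = 148/3 ≈ 49.333)
J = 148/3 ≈ 49.333
v(z) = 25/(2*z) + 25*z/8 (v(z) = (-4/z - z)*(-3 - ⅛) = (-z - 4/z)*(-25/8) = 25/(2*z) + 25*z/8)
(106*(-122 + 79))/v(J) = (106*(-122 + 79))/((25*(4 + (148/3)²)/(8*(148/3)))) = (106*(-43))/(((25/8)*(3/148)*(4 + 21904/9))) = -4558/((25/8)*(3/148)*(21940/9)) = -4558/137125/888 = -4558*888/137125 = -4047504/137125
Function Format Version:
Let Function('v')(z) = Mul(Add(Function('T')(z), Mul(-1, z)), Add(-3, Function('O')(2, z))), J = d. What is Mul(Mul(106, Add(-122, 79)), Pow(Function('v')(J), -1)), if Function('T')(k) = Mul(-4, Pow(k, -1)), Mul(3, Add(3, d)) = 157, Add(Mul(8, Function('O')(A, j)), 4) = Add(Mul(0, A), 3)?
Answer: Rational(-4047504, 137125) ≈ -29.517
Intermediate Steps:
Function('O')(A, j) = Rational(-1, 8) (Function('O')(A, j) = Add(Rational(-1, 2), Mul(Rational(1, 8), Add(Mul(0, A), 3))) = Add(Rational(-1, 2), Mul(Rational(1, 8), Add(0, 3))) = Add(Rational(-1, 2), Mul(Rational(1, 8), 3)) = Add(Rational(-1, 2), Rational(3, 8)) = Rational(-1, 8))
d = Rational(148, 3) (d = Add(-3, Mul(Rational(1, 3), 157)) = Add(-3, Rational(157, 3)) = Rational(148, 3) ≈ 49.333)
J = Rational(148, 3) ≈ 49.333
Function('v')(z) = Add(Mul(Rational(25, 2), Pow(z, -1)), Mul(Rational(25, 8), z)) (Function('v')(z) = Mul(Add(Mul(-4, Pow(z, -1)), Mul(-1, z)), Add(-3, Rational(-1, 8))) = Mul(Add(Mul(-1, z), Mul(-4, Pow(z, -1))), Rational(-25, 8)) = Add(Mul(Rational(25, 2), Pow(z, -1)), Mul(Rational(25, 8), z)))
Mul(Mul(106, Add(-122, 79)), Pow(Function('v')(J), -1)) = Mul(Mul(106, Add(-122, 79)), Pow(Mul(Rational(25, 8), Pow(Rational(148, 3), -1), Add(4, Pow(Rational(148, 3), 2))), -1)) = Mul(Mul(106, -43), Pow(Mul(Rational(25, 8), Rational(3, 148), Add(4, Rational(21904, 9))), -1)) = Mul(-4558, Pow(Mul(Rational(25, 8), Rational(3, 148), Rational(21940, 9)), -1)) = Mul(-4558, Pow(Rational(137125, 888), -1)) = Mul(-4558, Rational(888, 137125)) = Rational(-4047504, 137125)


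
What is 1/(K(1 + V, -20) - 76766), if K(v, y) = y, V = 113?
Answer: -1/76786 ≈ -1.3023e-5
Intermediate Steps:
1/(K(1 + V, -20) - 76766) = 1/(-20 - 76766) = 1/(-76786) = -1/76786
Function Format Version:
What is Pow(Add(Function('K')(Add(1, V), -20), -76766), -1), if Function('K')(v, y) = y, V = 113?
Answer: Rational(-1, 76786) ≈ -1.3023e-5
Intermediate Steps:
Pow(Add(Function('K')(Add(1, V), -20), -76766), -1) = Pow(Add(-20, -76766), -1) = Pow(-76786, -1) = Rational(-1, 76786)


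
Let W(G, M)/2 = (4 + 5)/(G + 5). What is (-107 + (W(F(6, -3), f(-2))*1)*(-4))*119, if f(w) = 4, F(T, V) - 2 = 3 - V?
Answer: -174097/13 ≈ -13392.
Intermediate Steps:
F(T, V) = 5 - V (F(T, V) = 2 + (3 - V) = 5 - V)
W(G, M) = 18/(5 + G) (W(G, M) = 2*((4 + 5)/(G + 5)) = 2*(9/(5 + G)) = 18/(5 + G))
(-107 + (W(F(6, -3), f(-2))*1)*(-4))*119 = (-107 + ((18/(5 + (5 - 1*(-3))))*1)*(-4))*119 = (-107 + ((18/(5 + (5 + 3)))*1)*(-4))*119 = (-107 + ((18/(5 + 8))*1)*(-4))*119 = (-107 + ((18/13)*1)*(-4))*119 = (-107 + (18/13)*(-4))*119 = (-107 - 72/13)*119 = -1463/13*119 = -174097/13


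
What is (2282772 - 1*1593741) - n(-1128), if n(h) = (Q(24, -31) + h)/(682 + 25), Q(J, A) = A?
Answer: 487146076/707 ≈ 6.8903e+5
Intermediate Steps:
n(h) = -31/707 + h/707 (n(h) = (-31 + h)/(682 + 25) = (-31 + h)/707 = (-31 + h)*(1/707) = -31/707 + h/707)
(2282772 - 1*1593741) - n(-1128) = (2282772 - 1*1593741) - (-31/707 + (1/707)*(-1128)) = (2282772 - 1593741) - (-31/707 - 1128/707) = 689031 - 1*(-1159/707) = 689031 + 1159/707 = 487146076/707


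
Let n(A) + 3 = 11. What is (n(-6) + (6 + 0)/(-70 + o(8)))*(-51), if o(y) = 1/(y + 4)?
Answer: -338640/839 ≈ -403.62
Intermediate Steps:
o(y) = 1/(4 + y)
n(A) = 8 (n(A) = -3 + 11 = 8)
(n(-6) + (6 + 0)/(-70 + o(8)))*(-51) = (8 + (6 + 0)/(-70 + 1/(4 + 8)))*(-51) = (8 + 6/(-70 + 1/12))*(-51) = (8 + 6/(-839/12))*(-51) = (8 + 6*(-12/839))*(-51) = (8 - 72/839)*(-51) = (6640/839)*(-51) = -338640/839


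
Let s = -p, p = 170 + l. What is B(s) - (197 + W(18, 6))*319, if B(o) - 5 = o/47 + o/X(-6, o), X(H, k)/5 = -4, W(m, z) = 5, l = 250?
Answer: -3027784/47 ≈ -64421.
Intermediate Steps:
X(H, k) = -20 (X(H, k) = 5*(-4) = -20)
p = 420 (p = 170 + 250 = 420)
s = -420 (s = -1*420 = -420)
B(o) = 5 - 27*o/940 (B(o) = 5 + (o/47 + o/(-20)) = 5 + (o*(1/47) + o*(-1/20)) = 5 + (o/47 - o/20) = 5 - 27*o/940)
B(s) - (197 + W(18, 6))*319 = (5 - 27/940*(-420)) - (197 + 5)*319 = (5 + 567/47) - 202*319 = 802/47 - 1*64438 = 802/47 - 64438 = -3027784/47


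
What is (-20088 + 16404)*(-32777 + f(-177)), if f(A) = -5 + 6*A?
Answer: 124681296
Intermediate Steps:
(-20088 + 16404)*(-32777 + f(-177)) = (-20088 + 16404)*(-32777 + (-5 + 6*(-177))) = -3684*(-32777 + (-5 - 1062)) = -3684*(-32777 - 1067) = -3684*(-33844) = 124681296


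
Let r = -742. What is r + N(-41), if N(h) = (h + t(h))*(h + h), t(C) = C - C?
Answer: 2620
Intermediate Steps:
t(C) = 0
N(h) = 2*h**2 (N(h) = (h + 0)*(h + h) = h*(2*h) = 2*h**2)
r + N(-41) = -742 + 2*(-41)**2 = -742 + 2*1681 = -742 + 3362 = 2620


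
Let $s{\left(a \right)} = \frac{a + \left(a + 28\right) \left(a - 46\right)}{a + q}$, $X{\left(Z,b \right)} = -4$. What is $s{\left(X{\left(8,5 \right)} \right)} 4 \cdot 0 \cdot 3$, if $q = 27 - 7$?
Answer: $0$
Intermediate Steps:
$q = 20$ ($q = 27 - 7 = 20$)
$s{\left(a \right)} = \frac{a + \left(-46 + a\right) \left(28 + a\right)}{20 + a}$ ($s{\left(a \right)} = \frac{a + \left(a + 28\right) \left(a - 46\right)}{a + 20} = \frac{a + \left(28 + a\right) \left(-46 + a\right)}{20 + a} = \frac{a + \left(-46 + a\right) \left(28 + a\right)}{20 + a}$)
$s{\left(X{\left(8,5 \right)} \right)} 4 \cdot 0 \cdot 3 = \frac{-1288 + \left(-4\right)^{2} - -68}{20 - 4} \cdot 4 \cdot 0 \cdot 3 = \frac{-1288 + 16 + 68}{16} \cdot 0 \cdot 3 = \frac{1}{16} \left(-1204\right) 0 = \left(- \frac{301}{4}\right) 0 = 0$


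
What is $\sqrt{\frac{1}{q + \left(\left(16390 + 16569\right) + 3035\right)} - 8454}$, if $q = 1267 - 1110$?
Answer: $\frac{i \sqrt{11048488611503}}{36151} \approx 91.946 i$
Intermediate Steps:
$q = 157$ ($q = 1267 - 1110 = 157$)
$\sqrt{\frac{1}{q + \left(\left(16390 + 16569\right) + 3035\right)} - 8454} = \sqrt{\frac{1}{157 + \left(\left(16390 + 16569\right) + 3035\right)} - 8454} = \sqrt{\frac{1}{157 + \left(32959 + 3035\right)} - 8454} = \sqrt{\frac{1}{157 + 35994} - 8454} = \sqrt{\frac{1}{36151} - 8454} = \sqrt{- \frac{305620553}{36151}} = \frac{i \sqrt{11048488611503}}{36151}$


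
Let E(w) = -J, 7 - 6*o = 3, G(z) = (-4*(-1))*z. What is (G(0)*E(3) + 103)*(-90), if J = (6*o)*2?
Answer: -9270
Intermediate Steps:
G(z) = 4*z
o = ⅔ (o = 7/6 - ⅙*3 = 7/6 - ½ = ⅔ ≈ 0.66667)
J = 8 (J = (6*(⅔))*2 = 4*2 = 8)
E(w) = -8 (E(w) = -1*8 = -8)
(G(0)*E(3) + 103)*(-90) = ((4*0)*(-8) + 103)*(-90) = (0*(-8) + 103)*(-90) = (0 + 103)*(-90) = 103*(-90) = -9270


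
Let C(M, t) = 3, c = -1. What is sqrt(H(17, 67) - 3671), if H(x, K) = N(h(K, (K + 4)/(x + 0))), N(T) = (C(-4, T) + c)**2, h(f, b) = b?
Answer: I*sqrt(3667) ≈ 60.556*I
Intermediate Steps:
N(T) = 4 (N(T) = (3 - 1)**2 = 2**2 = 4)
H(x, K) = 4
sqrt(H(17, 67) - 3671) = sqrt(4 - 3671) = sqrt(-3667) = I*sqrt(3667)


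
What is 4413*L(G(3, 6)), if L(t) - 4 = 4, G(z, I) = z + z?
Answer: 35304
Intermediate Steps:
G(z, I) = 2*z
L(t) = 8 (L(t) = 4 + 4 = 8)
4413*L(G(3, 6)) = 4413*8 = 35304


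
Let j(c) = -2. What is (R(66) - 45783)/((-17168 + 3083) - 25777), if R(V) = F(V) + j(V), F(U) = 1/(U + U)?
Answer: 6043619/5261784 ≈ 1.1486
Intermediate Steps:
F(U) = 1/(2*U)
R(V) = -2 + 1/(2*V) (R(V) = 1/(2*V) - 2 = -2 + 1/(2*V))
(R(66) - 45783)/((-17168 + 3083) - 25777) = ((-2 + (½)/66) - 45783)/((-17168 + 3083) - 25777) = ((-2 + (½)*(1/66)) - 45783)/(-14085 - 25777) = ((-2 + 1/132) - 45783)/(-39862) = (-263/132 - 45783)*(-1/39862) = -6043619/132*(-1/39862) = 6043619/5261784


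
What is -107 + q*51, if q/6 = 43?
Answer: 13051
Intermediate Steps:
q = 258 (q = 6*43 = 258)
-107 + q*51 = -107 + 258*51 = -107 + 13158 = 13051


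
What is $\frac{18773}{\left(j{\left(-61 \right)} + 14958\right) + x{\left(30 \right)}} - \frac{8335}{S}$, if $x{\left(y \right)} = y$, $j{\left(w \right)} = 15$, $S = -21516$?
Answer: $\frac{176323291}{107601516} \approx 1.6387$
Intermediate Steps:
$\frac{18773}{\left(j{\left(-61 \right)} + 14958\right) + x{\left(30 \right)}} - \frac{8335}{S} = \frac{18773}{\left(15 + 14958\right) + 30} - \frac{8335}{-21516} = \frac{18773}{14973 + 30} - - \frac{8335}{21516} = \frac{18773}{15003} + \frac{8335}{21516} = \frac{176323291}{107601516}$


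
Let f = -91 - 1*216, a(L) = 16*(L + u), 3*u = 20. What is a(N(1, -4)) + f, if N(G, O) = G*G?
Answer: -553/3 ≈ -184.33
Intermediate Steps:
u = 20/3 (u = (⅓)*20 = 20/3 ≈ 6.6667)
N(G, O) = G²
a(L) = 320/3 + 16*L (a(L) = 16*(L + 20/3) = 16*(20/3 + L) = 320/3 + 16*L)
f = -307 (f = -91 - 216 = -307)
a(N(1, -4)) + f = (320/3 + 16*1²) - 307 = (320/3 + 16*1) - 307 = (320/3 + 16) - 307 = 368/3 - 307 = -553/3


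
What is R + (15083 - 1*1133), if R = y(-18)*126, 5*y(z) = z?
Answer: 67482/5 ≈ 13496.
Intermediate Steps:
y(z) = z/5
R = -2268/5 (R = ((1/5)*(-18))*126 = -18/5*126 = -2268/5 ≈ -453.60)
R + (15083 - 1*1133) = -2268/5 + (15083 - 1*1133) = -2268/5 + (15083 - 1133) = -2268/5 + 13950 = 67482/5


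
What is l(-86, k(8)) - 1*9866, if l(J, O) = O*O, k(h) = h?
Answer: -9802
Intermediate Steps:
l(J, O) = O²
l(-86, k(8)) - 1*9866 = 8² - 1*9866 = 64 - 9866 = -9802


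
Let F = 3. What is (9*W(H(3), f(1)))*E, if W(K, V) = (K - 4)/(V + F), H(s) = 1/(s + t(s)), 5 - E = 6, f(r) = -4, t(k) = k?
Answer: -69/2 ≈ -34.500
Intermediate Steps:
E = -1 (E = 5 - 1*6 = 5 - 6 = -1)
H(s) = 1/(2*s) (H(s) = 1/(s + s) = 1/(2*s))
W(K, V) = (-4 + K)/(3 + V) (W(K, V) = (K - 4)/(V + 3) = (-4 + K)/(3 + V))
(9*W(H(3), f(1)))*E = (9*((-4 + (½)/3)/(3 - 4)))*(-1) = (9*((-4 + (½)*(⅓))/(-1)))*(-1) = (9*(-(-4 + ⅙)))*(-1) = (9*(-1*(-23/6)))*(-1) = (9*(23/6))*(-1) = (69/2)*(-1) = -69/2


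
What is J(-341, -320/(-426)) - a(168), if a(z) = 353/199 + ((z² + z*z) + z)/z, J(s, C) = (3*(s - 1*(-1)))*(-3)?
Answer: 541524/199 ≈ 2721.2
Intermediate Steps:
J(s, C) = -9 - 9*s (J(s, C) = (3*(s + 1))*(-3) = (3*(1 + s))*(-3) = (3 + 3*s)*(-3) = -9 - 9*s)
a(z) = 353/199 + (z + 2*z²)/z (a(z) = 353*(1/199) + ((z² + z²) + z)/z = 353/199 + (2*z² + z)/z = 353/199 + (z + 2*z²)/z)
J(-341, -320/(-426)) - a(168) = (-9 - 9*(-341)) - (552/199 + 2*168) = (-9 + 3069) - (552/199 + 336) = 3060 - 1*67416/199 = 3060 - 67416/199 = 541524/199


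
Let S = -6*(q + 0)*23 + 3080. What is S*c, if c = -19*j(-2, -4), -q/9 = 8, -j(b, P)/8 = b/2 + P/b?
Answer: 1978432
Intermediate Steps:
j(b, P) = -4*b - 8*P/b (j(b, P) = -8*(b/2 + P/b) = -4*b - 8*P/b)
q = -72 (q = -9*8 = -72)
c = 152 (c = -19*(-4*(-2) - 8*(-4)/(-2)) = -19*(8 - 8*(-4)*(-½)) = -19*(8 - 16) = -19*(-8) = 152)
S = 13016 (S = -6*(-72 + 0)*23 + 3080 = -6*(-72)*23 + 3080 = 432*23 + 3080 = 9936 + 3080 = 13016)
S*c = 13016*152 = 1978432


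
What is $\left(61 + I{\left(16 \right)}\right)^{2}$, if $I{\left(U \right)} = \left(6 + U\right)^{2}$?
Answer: $297025$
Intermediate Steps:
$\left(61 + I{\left(16 \right)}\right)^{2} = \left(61 + \left(6 + 16\right)^{2}\right)^{2} = \left(61 + 22^{2}\right)^{2} = \left(61 + 484\right)^{2} = 545^{2} = 297025$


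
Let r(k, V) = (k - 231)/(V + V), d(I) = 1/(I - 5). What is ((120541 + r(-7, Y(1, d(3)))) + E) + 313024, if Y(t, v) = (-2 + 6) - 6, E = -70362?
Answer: 726525/2 ≈ 3.6326e+5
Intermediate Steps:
d(I) = 1/(-5 + I)
Y(t, v) = -2 (Y(t, v) = 4 - 6 = -2)
r(k, V) = (-231 + k)/(2*V) (r(k, V) = (-231 + k)/((2*V)) = (-231 + k)*(1/(2*V)) = (-231 + k)/(2*V))
((120541 + r(-7, Y(1, d(3)))) + E) + 313024 = ((120541 + (½)*(-231 - 7)/(-2)) - 70362) + 313024 = ((120541 + (½)*(-½)*(-238)) - 70362) + 313024 = ((120541 + 119/2) - 70362) + 313024 = (241201/2 - 70362) + 313024 = 100477/2 + 313024 = 726525/2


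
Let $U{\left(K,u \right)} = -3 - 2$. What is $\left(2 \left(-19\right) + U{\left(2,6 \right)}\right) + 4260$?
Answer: $4217$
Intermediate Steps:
$U{\left(K,u \right)} = -5$ ($U{\left(K,u \right)} = -3 - 2 = -5$)
$\left(2 \left(-19\right) + U{\left(2,6 \right)}\right) + 4260 = \left(2 \left(-19\right) - 5\right) + 4260 = \left(-38 - 5\right) + 4260 = -43 + 4260 = 4217$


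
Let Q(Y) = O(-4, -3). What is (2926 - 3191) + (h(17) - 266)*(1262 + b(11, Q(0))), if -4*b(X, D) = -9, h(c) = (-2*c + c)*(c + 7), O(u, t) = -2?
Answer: -1704739/2 ≈ -8.5237e+5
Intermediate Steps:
Q(Y) = -2
h(c) = -c*(7 + c) (h(c) = (-c)*(7 + c) = -c*(7 + c))
b(X, D) = 9/4 (b(X, D) = -1/4*(-9) = 9/4)
(2926 - 3191) + (h(17) - 266)*(1262 + b(11, Q(0))) = (2926 - 3191) + (-1*17*(7 + 17) - 266)*(1262 + 9/4) = -265 + (-1*17*24 - 266)*(5057/4) = -265 + (-408 - 266)*(5057/4) = -265 - 674*5057/4 = -265 - 1704209/2 = -1704739/2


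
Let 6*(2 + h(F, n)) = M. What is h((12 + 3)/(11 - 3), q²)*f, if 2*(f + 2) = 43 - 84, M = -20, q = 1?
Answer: 120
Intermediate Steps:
f = -45/2 (f = -2 + (43 - 84)/2 = -2 + (½)*(-41) = -2 - 41/2 = -45/2 ≈ -22.500)
h(F, n) = -16/3 (h(F, n) = -2 + (⅙)*(-20) = -2 - 10/3 = -16/3)
h((12 + 3)/(11 - 3), q²)*f = -16/3*(-45/2) = 120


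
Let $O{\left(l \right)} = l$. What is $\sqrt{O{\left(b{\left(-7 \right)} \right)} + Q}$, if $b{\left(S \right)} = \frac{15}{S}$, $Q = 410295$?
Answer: $\frac{5 \sqrt{804174}}{7} \approx 640.54$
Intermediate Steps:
$\sqrt{O{\left(b{\left(-7 \right)} \right)} + Q} = \sqrt{\frac{15}{-7} + 410295} = \sqrt{15 \left(- \frac{1}{7}\right) + 410295} = \sqrt{- \frac{15}{7} + 410295} = \sqrt{\frac{2872050}{7}} = \frac{5 \sqrt{804174}}{7}$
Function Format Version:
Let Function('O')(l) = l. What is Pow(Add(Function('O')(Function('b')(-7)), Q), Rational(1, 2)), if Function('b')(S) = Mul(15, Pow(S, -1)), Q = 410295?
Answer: Mul(Rational(5, 7), Pow(804174, Rational(1, 2))) ≈ 640.54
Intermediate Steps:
Pow(Add(Function('O')(Function('b')(-7)), Q), Rational(1, 2)) = Pow(Add(Mul(15, Pow(-7, -1)), 410295), Rational(1, 2)) = Pow(Add(Mul(15, Rational(-1, 7)), 410295), Rational(1, 2)) = Pow(Add(Rational(-15, 7), 410295), Rational(1, 2)) = Pow(Rational(2872050, 7), Rational(1, 2)) = Mul(Rational(5, 7), Pow(804174, Rational(1, 2)))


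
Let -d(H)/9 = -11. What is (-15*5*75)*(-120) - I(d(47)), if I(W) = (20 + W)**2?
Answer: 660839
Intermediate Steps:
d(H) = 99 (d(H) = -9*(-11) = 99)
(-15*5*75)*(-120) - I(d(47)) = (-15*5*75)*(-120) - (20 + 99)**2 = -75*75*(-120) - 1*119**2 = -5625*(-120) - 1*14161 = 675000 - 14161 = 660839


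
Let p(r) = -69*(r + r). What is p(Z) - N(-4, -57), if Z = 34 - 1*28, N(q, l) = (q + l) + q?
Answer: -763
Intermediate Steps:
N(q, l) = l + 2*q (N(q, l) = (l + q) + q = l + 2*q)
Z = 6 (Z = 34 - 28 = 6)
p(r) = -138*r
p(Z) - N(-4, -57) = -138*6 - (-57 + 2*(-4)) = -828 - (-57 - 8) = -828 - 1*(-65) = -828 + 65 = -763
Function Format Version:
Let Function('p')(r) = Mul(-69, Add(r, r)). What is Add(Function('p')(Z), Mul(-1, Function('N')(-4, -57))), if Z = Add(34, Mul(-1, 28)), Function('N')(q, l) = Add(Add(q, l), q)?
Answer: -763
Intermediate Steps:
Function('N')(q, l) = Add(l, Mul(2, q)) (Function('N')(q, l) = Add(Add(l, q), q) = Add(l, Mul(2, q)))
Z = 6 (Z = Add(34, -28) = 6)
Function('p')(r) = Mul(-138, r) (Function('p')(r) = Mul(-69, Mul(2, r)) = Mul(-138, r))
Add(Function('p')(Z), Mul(-1, Function('N')(-4, -57))) = Add(Mul(-138, 6), Mul(-1, Add(-57, Mul(2, -4)))) = Add(-828, Mul(-1, Add(-57, -8))) = Add(-828, Mul(-1, -65)) = Add(-828, 65) = -763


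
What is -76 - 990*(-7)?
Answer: 6854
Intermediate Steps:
-76 - 990*(-7) = -76 - 90*(-77) = -76 + 6930 = 6854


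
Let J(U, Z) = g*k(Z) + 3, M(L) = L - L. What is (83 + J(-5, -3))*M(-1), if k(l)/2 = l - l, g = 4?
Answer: 0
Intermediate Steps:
k(l) = 0 (k(l) = 2*(l - l) = 2*0 = 0)
M(L) = 0
J(U, Z) = 3 (J(U, Z) = 4*0 + 3 = 0 + 3 = 3)
(83 + J(-5, -3))*M(-1) = (83 + 3)*0 = 86*0 = 0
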